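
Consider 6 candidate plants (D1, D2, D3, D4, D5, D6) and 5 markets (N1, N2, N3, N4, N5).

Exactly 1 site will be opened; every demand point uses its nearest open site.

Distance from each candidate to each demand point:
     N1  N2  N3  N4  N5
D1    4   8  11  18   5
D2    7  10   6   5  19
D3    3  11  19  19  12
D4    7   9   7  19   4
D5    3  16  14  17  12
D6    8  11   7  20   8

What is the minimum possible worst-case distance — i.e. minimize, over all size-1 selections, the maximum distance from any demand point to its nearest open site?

17

Open {D5}.
  Farthest demand point is N4 at distance 17 (to D5); all others are ≤ 17.
With {D1} the worst case is 18.
With {D2} the worst case is 19.
No size-1 selection achieves below 17.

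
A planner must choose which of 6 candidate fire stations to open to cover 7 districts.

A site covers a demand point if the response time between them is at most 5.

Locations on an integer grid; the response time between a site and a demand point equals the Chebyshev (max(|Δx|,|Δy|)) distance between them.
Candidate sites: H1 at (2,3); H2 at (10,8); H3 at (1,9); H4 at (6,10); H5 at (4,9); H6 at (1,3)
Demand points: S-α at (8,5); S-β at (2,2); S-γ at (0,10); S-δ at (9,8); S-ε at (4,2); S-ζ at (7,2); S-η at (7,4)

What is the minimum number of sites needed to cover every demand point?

Coverage sets (demand points within 5 of each site):
  H1: {S-β, S-ε, S-ζ, S-η}
  H2: {S-α, S-δ, S-η}
  H3: {S-γ}
  H4: {S-α, S-δ}
  H5: {S-α, S-γ, S-δ, S-η}
  H6: {S-β, S-ε}
No single site covers all 7 demand points.
But {H1, H5} covers everything, so the minimum is 2.

2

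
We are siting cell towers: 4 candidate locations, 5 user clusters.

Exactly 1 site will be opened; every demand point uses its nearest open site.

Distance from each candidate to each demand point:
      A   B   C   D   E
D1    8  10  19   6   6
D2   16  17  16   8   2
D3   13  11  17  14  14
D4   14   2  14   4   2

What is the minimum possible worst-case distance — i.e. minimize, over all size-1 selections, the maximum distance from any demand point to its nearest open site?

Open {D4}.
  Farthest demand point is A at distance 14 (to D4); all others are ≤ 14.
With {D2} the worst case is 17.
With {D3} the worst case is 17.
No size-1 selection achieves below 14.

14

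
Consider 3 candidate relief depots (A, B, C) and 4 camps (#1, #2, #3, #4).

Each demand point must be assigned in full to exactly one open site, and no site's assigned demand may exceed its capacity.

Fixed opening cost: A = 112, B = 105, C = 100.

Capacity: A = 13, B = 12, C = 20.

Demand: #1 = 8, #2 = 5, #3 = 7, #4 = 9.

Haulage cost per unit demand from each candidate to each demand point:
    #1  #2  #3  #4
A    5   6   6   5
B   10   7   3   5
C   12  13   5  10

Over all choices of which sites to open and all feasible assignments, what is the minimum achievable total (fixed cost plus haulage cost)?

407

Open {A, C}; cheapest assignment that respects the capacities:
  A (cap 13, load 13): #1, #2 — cost 8×5 + 5×6 = 70
  C (cap 20, load 16): #3, #4 — cost 7×5 + 9×10 = 125
  Shipping 195, fixed 212 → total 407.
  Any other capacity-feasible assignment to {A, C} ships for at least 195.
Compare {B, C}: its best feasible assignment gives total 446.
Compare {A, B, C}: its best feasible assignment gives total 467.
Every other set of open sites that can feasibly serve all demand totals ≥ 446 even under its best assignment. Minimum: 407.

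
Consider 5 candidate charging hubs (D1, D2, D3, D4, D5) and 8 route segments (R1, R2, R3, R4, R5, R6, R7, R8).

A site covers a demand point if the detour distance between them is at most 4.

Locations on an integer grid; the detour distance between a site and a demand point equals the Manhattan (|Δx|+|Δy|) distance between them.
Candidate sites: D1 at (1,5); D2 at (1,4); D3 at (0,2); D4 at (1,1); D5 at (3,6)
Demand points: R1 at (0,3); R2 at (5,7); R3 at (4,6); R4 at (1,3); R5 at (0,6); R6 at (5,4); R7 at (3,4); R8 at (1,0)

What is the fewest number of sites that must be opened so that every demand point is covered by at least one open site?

2

Coverage sets (demand points within 4 of each site):
  D1: {R1, R3, R4, R5, R7}
  D2: {R1, R4, R5, R6, R7, R8}
  D3: {R1, R4, R5, R8}
  D4: {R1, R4, R8}
  D5: {R2, R3, R5, R6, R7}
No single site covers all 8 demand points.
But {D2, D5} covers everything, so the minimum is 2.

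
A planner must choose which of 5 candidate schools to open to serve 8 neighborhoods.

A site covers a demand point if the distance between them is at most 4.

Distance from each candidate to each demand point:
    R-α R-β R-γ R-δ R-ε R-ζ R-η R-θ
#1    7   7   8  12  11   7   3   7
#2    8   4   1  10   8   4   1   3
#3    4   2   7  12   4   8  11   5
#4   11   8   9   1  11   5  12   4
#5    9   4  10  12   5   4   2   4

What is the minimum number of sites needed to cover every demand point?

Coverage sets (demand points within 4 of each site):
  #1: {R-η}
  #2: {R-β, R-γ, R-ζ, R-η, R-θ}
  #3: {R-α, R-β, R-ε}
  #4: {R-δ, R-θ}
  #5: {R-β, R-ζ, R-η, R-θ}
No 2 sites suffice: every size-2 union leaves at least one demand point uncovered.
But {#2, #3, #4} covers everything, so the minimum is 3.

3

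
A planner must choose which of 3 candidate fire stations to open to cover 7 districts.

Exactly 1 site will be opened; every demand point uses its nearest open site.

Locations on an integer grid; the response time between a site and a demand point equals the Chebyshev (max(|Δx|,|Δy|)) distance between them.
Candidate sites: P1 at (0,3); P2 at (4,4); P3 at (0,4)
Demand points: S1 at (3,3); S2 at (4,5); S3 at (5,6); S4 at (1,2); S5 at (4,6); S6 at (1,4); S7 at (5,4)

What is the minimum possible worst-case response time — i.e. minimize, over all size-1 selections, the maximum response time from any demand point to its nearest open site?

3

Open {P2}.
  Farthest demand point is S4 at response time 3 (to P2); all others are ≤ 3.
With {P1} the worst case is 5.
With {P3} the worst case is 5.
No size-1 selection achieves below 3.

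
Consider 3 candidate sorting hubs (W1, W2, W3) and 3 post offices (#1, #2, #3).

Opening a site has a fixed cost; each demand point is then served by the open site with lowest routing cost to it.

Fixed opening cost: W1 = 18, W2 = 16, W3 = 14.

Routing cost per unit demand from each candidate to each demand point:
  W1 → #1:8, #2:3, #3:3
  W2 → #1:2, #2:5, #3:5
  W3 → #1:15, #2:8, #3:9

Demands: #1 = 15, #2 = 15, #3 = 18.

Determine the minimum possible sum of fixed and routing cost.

163

Open {W1, W2}: assign each demand point to its cheapest open site.
  #1→W2 15×2=30, #2→W1 15×3=45, #3→W1 18×3=54
  routing cost 129, fixed 34 → total 163.
Compare {W1, W2, W3}: routing cost 129 + fixed 48 = 177.
Compare {W2}: routing cost 195 + fixed 16 = 211.
Compare {W2, W3}: routing cost 195 + fixed 30 = 225.
All other subsets cost ≥ 177. Minimum total cost: 163.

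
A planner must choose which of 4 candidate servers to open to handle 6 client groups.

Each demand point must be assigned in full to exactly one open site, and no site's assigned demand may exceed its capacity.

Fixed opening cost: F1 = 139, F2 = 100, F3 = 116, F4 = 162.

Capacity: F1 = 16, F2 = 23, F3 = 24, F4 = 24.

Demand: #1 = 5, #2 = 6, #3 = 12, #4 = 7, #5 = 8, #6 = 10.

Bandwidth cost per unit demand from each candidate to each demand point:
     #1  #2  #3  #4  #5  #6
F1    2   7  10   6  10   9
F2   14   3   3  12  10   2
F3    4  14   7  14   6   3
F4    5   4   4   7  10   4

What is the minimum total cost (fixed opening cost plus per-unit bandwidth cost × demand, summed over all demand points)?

539

Open {F1, F2, F3}; cheapest assignment that respects the capacities:
  F1 (cap 16, load 12): #1, #4 — cost 5×2 + 7×6 = 52
  F2 (cap 23, load 18): #2, #3 — cost 6×3 + 12×3 = 54
  F3 (cap 24, load 18): #5, #6 — cost 8×6 + 10×3 = 78
  Shipping 184, fixed 355 → total 539.
  Any other capacity-feasible assignment to {F1, F2, F3} ships for at least 184.
Compare {F3, F4}: its best feasible assignment gives total 562.
Compare {F2, F3, F4}: its best feasible assignment gives total 575.
Every other set of open sites that can feasibly serve all demand totals ≥ 562 even under its best assignment. Minimum: 539.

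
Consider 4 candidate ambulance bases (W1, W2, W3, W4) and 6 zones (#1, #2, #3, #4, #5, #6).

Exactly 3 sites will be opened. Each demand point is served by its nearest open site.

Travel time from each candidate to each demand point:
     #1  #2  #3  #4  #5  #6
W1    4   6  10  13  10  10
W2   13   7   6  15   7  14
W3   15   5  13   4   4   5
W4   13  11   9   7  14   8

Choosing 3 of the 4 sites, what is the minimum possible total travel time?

28

Open {W1, W2, W3}.
  #1→W1 4, #2→W3 5, #3→W2 6, #4→W3 4, #5→W3 4, #6→W3 5  ⇒ total 28.
Compare {W1, W3, W4}: total 31.
Compare {W2, W3, W4}: total 37.
No size-3 selection does better; minimum is 28.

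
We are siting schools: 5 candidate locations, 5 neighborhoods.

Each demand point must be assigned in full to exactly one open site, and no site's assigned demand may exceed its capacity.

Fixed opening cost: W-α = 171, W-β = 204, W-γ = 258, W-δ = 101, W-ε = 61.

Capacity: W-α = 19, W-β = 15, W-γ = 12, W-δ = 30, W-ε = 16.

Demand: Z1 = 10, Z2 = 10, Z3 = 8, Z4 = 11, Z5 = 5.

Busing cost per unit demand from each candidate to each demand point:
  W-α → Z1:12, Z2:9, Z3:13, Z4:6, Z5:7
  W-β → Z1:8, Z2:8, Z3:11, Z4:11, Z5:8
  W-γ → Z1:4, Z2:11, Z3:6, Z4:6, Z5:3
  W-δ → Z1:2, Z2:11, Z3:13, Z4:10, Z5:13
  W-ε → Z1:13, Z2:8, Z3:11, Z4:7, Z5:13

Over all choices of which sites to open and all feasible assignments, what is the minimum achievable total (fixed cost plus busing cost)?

538

Open {W-δ, W-ε}; cheapest assignment that respects the capacities:
  W-δ (cap 30, load 28): Z1, Z2, Z3 — cost 10×2 + 10×11 + 8×13 = 234
  W-ε (cap 16, load 16): Z4, Z5 — cost 11×7 + 5×13 = 142
  Shipping 376, fixed 162 → total 538.
  Any other capacity-feasible assignment to {W-δ, W-ε} ships for at least 376.
Compare {W-α, W-δ}: its best feasible assignment gives total 607.
Compare {W-α, W-δ, W-ε}: its best feasible assignment gives total 638.
Every other set of open sites that can feasibly serve all demand totals ≥ 607 even under its best assignment. Minimum: 538.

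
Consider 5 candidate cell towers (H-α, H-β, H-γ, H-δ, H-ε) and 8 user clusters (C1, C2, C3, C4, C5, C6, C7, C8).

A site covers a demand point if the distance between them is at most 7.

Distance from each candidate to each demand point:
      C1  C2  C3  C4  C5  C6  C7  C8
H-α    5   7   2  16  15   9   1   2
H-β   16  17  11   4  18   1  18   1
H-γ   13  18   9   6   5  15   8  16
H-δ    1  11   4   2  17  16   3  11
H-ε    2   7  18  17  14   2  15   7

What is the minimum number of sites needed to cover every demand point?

Coverage sets (demand points within 7 of each site):
  H-α: {C1, C2, C3, C7, C8}
  H-β: {C4, C6, C8}
  H-γ: {C4, C5}
  H-δ: {C1, C3, C4, C7}
  H-ε: {C1, C2, C6, C8}
No 2 sites suffice: every size-2 union leaves at least one demand point uncovered.
But {H-α, H-β, H-γ} covers everything, so the minimum is 3.

3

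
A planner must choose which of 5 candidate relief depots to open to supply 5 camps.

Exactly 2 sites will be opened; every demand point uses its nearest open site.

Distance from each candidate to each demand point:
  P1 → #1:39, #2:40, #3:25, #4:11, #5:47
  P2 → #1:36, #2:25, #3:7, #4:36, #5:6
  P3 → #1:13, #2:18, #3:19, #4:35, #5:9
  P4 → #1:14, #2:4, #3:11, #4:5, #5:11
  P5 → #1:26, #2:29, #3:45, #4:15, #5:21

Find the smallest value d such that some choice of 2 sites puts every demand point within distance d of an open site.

13

Open {P3, P4}.
  Farthest demand point is #1 at distance 13 (to P3); all others are ≤ 13.
With {P1, P4} the worst case is 14.
With {P2, P4} the worst case is 14.
No size-2 selection achieves below 13.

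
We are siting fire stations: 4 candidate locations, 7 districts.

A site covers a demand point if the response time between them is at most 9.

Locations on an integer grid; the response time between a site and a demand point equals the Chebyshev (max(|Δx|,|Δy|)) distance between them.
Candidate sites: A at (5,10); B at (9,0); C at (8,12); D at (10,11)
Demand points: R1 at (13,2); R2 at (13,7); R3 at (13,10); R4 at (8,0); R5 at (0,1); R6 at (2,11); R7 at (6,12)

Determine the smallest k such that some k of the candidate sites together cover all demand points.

Coverage sets (demand points within 9 of each site):
  A: {R1, R2, R3, R5, R6, R7}
  B: {R1, R2, R4, R5}
  C: {R2, R3, R6, R7}
  D: {R1, R2, R3, R6, R7}
No single site covers all 7 demand points.
But {A, B} covers everything, so the minimum is 2.

2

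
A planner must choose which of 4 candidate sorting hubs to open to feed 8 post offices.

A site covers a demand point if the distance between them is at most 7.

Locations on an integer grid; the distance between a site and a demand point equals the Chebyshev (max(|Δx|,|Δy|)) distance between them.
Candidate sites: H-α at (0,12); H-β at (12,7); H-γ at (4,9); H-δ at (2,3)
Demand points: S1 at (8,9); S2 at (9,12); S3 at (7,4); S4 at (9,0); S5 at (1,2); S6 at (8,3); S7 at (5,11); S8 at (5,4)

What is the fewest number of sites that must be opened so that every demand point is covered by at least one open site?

2

Coverage sets (demand points within 7 of each site):
  H-α: {S7}
  H-β: {S1, S2, S3, S4, S6, S7, S8}
  H-γ: {S1, S2, S3, S5, S6, S7, S8}
  H-δ: {S1, S3, S4, S5, S6, S8}
No single site covers all 8 demand points.
But {H-β, H-γ} covers everything, so the minimum is 2.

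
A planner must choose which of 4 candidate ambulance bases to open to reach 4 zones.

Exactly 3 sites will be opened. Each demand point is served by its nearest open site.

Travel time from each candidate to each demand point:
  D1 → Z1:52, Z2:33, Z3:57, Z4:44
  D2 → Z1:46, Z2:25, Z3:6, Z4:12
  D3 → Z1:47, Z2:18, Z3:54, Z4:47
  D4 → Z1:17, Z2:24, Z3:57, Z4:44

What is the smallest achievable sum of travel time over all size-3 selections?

53

Open {D2, D3, D4}.
  Z1→D4 17, Z2→D3 18, Z3→D2 6, Z4→D2 12  ⇒ total 53.
Compare {D1, D2, D4}: total 59.
Compare {D1, D2, D3}: total 82.
No size-3 selection does better; minimum is 53.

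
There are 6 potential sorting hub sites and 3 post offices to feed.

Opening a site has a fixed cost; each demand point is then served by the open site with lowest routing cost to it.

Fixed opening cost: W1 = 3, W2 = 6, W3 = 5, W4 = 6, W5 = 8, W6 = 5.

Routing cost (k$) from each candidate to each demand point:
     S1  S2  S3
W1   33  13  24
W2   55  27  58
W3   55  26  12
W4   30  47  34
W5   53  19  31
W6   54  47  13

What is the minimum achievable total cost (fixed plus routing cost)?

Open {W1, W3}: assign each demand point to its cheapest open site.
  S1→W1 33, S2→W1 13, S3→W3 12
  routing cost 58, fixed 8 → total 66.
Compare {W1, W6}: routing cost 59 + fixed 8 = 67.
Compare {W1, W3, W4}: routing cost 55 + fixed 14 = 69.
Compare {W1, W4, W6}: routing cost 56 + fixed 14 = 70.
All other subsets cost ≥ 67. Minimum total cost: 66.

66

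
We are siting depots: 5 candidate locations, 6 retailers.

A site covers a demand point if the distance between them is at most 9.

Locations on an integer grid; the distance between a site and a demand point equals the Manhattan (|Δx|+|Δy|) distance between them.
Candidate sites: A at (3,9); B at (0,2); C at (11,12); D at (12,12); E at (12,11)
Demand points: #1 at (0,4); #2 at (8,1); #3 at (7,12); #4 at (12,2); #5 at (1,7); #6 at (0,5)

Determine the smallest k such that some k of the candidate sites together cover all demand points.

2

Coverage sets (demand points within 9 of each site):
  A: {#1, #3, #5, #6}
  B: {#1, #2, #5, #6}
  C: {#3}
  D: {#3}
  E: {#3, #4}
No single site covers all 6 demand points.
But {B, E} covers everything, so the minimum is 2.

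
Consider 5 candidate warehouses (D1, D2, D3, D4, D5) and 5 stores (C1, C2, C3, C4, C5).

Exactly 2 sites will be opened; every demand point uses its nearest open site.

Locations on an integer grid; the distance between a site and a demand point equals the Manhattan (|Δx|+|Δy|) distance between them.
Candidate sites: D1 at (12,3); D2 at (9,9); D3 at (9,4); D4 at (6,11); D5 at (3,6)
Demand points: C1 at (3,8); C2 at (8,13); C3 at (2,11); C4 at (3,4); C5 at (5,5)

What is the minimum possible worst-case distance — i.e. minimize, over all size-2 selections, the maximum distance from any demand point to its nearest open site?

Open {D4, D5}.
  Farthest demand point is C2 at distance 4 (to D4); all others are ≤ 4.
With {D2, D5} the worst case is 6.
With {D3, D4} the worst case is 6.
No size-2 selection achieves below 4.

4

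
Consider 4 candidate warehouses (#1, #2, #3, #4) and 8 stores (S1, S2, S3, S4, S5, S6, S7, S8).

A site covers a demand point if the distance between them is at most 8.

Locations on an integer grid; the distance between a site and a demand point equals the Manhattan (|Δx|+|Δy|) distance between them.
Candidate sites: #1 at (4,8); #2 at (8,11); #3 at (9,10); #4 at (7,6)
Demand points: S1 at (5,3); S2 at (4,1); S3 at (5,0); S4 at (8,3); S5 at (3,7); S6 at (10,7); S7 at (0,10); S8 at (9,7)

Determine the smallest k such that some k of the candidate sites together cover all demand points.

Coverage sets (demand points within 8 of each site):
  #1: {S1, S2, S5, S6, S7, S8}
  #2: {S4, S6, S8}
  #3: {S4, S6, S8}
  #4: {S1, S2, S3, S4, S5, S6, S8}
No single site covers all 8 demand points.
But {#1, #4} covers everything, so the minimum is 2.

2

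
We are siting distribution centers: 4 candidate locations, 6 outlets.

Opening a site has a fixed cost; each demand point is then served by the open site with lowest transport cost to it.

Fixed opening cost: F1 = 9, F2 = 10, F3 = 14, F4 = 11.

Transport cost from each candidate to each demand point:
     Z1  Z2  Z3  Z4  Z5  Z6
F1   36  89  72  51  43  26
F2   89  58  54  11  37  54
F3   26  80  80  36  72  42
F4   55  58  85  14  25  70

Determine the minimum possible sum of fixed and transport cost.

Open {F1, F2, F4}: assign each demand point to its cheapest open site.
  Z1→F1 36, Z2→F2 58, Z3→F2 54, Z4→F2 11, Z5→F4 25, Z6→F1 26
  transport cost 210, fixed 30 → total 240.
Compare {F1, F2}: transport cost 222 + fixed 19 = 241.
Compare {F1, F2, F3, F4}: transport cost 200 + fixed 44 = 244.
Compare {F1, F2, F3}: transport cost 212 + fixed 33 = 245.
All other subsets cost ≥ 241. Minimum total cost: 240.

240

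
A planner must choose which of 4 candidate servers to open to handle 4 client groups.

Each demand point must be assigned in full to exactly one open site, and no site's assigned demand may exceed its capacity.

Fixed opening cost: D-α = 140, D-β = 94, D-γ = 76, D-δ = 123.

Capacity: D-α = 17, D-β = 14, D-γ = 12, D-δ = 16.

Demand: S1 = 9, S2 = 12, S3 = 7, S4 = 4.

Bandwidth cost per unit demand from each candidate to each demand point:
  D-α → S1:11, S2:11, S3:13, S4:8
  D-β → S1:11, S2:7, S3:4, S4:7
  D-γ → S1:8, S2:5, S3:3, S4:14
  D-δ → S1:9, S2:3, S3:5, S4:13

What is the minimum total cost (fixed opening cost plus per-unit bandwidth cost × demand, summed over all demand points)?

Open {D-β, D-γ, D-δ}; cheapest assignment that respects the capacities:
  D-β (cap 14, load 11): S3, S4 — cost 7×4 + 4×7 = 56
  D-γ (cap 12, load 9): S1 — cost 9×8 = 72
  D-δ (cap 16, load 12): S2 — cost 12×3 = 36
  Shipping 164, fixed 293 → total 457.
  Any other capacity-feasible assignment to {D-β, D-γ, D-δ} ships for at least 164.
Compare {D-α, D-β, D-γ}: its best feasible assignment gives total 525.
Compare {D-α, D-γ, D-δ}: its best feasible assignment gives total 527.
Every other set of open sites that can feasibly serve all demand totals ≥ 525 even under its best assignment. Minimum: 457.

457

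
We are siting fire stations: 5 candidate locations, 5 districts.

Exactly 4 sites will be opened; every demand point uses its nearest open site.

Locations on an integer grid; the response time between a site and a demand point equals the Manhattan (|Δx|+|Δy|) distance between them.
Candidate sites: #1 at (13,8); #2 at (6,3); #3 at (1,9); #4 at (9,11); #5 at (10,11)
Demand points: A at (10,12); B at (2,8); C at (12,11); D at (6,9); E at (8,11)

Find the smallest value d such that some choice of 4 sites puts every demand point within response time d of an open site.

Open {#1, #2, #3, #4}.
  Farthest demand point is D at response time 5 (to #3); all others are ≤ 5.
With {#1, #2, #3, #5} the worst case is 5.
With {#1, #3, #4, #5} the worst case is 5.
No size-4 selection achieves below 5.

5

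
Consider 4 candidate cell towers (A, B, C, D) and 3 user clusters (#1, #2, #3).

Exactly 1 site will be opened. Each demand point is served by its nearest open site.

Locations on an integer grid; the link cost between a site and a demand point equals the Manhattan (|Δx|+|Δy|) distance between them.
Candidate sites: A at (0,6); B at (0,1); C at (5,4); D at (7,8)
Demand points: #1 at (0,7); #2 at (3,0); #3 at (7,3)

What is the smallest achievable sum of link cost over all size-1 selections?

17

Open {C}.
  #1→C 8, #2→C 6, #3→C 3  ⇒ total 17.
Compare {B}: total 19.
Compare {A}: total 20.
No size-1 selection does better; minimum is 17.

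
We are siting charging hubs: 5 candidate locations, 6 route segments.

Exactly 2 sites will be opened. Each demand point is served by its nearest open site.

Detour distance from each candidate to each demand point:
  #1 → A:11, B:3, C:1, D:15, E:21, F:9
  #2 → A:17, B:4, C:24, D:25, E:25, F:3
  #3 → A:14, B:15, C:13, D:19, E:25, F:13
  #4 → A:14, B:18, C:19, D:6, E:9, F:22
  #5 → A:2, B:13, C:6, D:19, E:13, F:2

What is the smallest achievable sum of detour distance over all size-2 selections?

36

Open {#1, #5}.
  A→#5 2, B→#1 3, C→#1 1, D→#1 15, E→#5 13, F→#5 2  ⇒ total 36.
Compare {#4, #5}: total 38.
Compare {#1, #4}: total 39.
No size-2 selection does better; minimum is 36.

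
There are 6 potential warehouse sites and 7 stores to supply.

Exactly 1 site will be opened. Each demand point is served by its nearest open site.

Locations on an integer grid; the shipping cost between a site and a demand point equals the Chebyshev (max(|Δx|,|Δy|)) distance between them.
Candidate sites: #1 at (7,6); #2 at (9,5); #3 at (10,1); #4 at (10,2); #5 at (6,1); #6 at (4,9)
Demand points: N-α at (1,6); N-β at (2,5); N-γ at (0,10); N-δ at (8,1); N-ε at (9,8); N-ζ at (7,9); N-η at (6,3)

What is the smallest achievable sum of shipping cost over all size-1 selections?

Open {#1}.
  N-α→#1 6, N-β→#1 5, N-γ→#1 7, N-δ→#1 5, N-ε→#1 2, N-ζ→#1 3, N-η→#1 3  ⇒ total 31.
Compare {#6}: total 33.
Compare {#5}: total 37.
No size-1 selection does better; minimum is 31.

31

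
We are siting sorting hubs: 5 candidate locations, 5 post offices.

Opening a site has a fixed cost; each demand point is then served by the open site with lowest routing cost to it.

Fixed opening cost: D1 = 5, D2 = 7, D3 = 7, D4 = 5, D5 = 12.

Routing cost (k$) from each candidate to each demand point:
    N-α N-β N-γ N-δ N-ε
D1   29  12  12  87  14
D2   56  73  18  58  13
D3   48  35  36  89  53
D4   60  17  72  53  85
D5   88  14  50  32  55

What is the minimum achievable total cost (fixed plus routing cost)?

116

Open {D1, D5}: assign each demand point to its cheapest open site.
  N-α→D1 29, N-β→D1 12, N-γ→D1 12, N-δ→D5 32, N-ε→D1 14
  routing cost 99, fixed 17 → total 116.
Compare {D1, D4, D5}: routing cost 99 + fixed 22 = 121.
Compare {D1, D2, D5}: routing cost 98 + fixed 24 = 122.
Compare {D1, D3, D5}: routing cost 99 + fixed 24 = 123.
All other subsets cost ≥ 121. Minimum total cost: 116.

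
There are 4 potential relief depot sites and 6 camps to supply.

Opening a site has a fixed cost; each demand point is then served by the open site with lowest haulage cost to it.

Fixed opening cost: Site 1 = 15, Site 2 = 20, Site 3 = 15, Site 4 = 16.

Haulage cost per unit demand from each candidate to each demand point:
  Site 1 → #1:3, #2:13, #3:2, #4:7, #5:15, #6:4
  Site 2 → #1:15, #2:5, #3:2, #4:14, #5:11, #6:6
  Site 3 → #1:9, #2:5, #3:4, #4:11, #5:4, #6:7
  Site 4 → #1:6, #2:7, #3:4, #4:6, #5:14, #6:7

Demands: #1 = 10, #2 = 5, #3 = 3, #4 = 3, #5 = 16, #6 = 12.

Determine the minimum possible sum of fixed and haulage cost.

Open {Site 1, Site 3}: assign each demand point to its cheapest open site.
  #1→Site 1 10×3=30, #2→Site 3 5×5=25, #3→Site 1 3×2=6, #4→Site 1 3×7=21, #5→Site 3 16×4=64, #6→Site 1 12×4=48
  haulage cost 194, fixed 30 → total 224.
Compare {Site 1, Site 3, Site 4}: haulage cost 191 + fixed 46 = 237.
Compare {Site 1, Site 2, Site 3}: haulage cost 194 + fixed 50 = 244.
Compare {Site 1, Site 2, Site 3, Site 4}: haulage cost 191 + fixed 66 = 257.
All other subsets cost ≥ 237. Minimum total cost: 224.

224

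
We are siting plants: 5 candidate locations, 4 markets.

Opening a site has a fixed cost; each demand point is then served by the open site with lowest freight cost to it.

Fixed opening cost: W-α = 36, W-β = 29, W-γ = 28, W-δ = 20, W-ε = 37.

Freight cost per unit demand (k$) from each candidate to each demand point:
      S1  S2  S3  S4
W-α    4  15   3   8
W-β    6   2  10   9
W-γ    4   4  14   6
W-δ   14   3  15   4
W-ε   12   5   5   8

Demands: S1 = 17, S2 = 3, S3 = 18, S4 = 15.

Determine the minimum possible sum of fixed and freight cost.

Open {W-α, W-δ}: assign each demand point to its cheapest open site.
  S1→W-α 17×4=68, S2→W-δ 3×3=9, S3→W-α 18×3=54, S4→W-δ 15×4=60
  freight cost 191, fixed 56 → total 247.
Compare {W-α, W-β, W-δ}: freight cost 188 + fixed 85 = 273.
Compare {W-α, W-γ, W-δ}: freight cost 191 + fixed 84 = 275.
Compare {W-α, W-δ, W-ε}: freight cost 191 + fixed 93 = 284.
All other subsets cost ≥ 273. Minimum total cost: 247.

247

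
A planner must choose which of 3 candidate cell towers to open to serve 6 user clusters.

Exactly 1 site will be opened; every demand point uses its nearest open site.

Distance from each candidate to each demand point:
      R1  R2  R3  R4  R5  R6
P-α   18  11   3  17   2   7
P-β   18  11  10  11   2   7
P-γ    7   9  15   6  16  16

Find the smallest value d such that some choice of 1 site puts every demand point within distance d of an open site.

Open {P-γ}.
  Farthest demand point is R5 at distance 16 (to P-γ); all others are ≤ 16.
With {P-α} the worst case is 18.
With {P-β} the worst case is 18.
No size-1 selection achieves below 16.

16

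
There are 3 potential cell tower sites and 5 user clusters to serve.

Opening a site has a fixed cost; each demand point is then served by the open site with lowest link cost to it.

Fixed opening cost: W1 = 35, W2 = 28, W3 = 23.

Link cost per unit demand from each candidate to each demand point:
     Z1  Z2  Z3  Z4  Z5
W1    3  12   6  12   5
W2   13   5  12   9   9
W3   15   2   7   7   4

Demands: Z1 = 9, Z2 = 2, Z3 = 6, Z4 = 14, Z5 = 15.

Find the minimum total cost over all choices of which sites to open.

283

Open {W1, W3}: assign each demand point to its cheapest open site.
  Z1→W1 9×3=27, Z2→W3 2×2=4, Z3→W1 6×6=36, Z4→W3 14×7=98, Z5→W3 15×4=60
  link cost 225, fixed 58 → total 283.
Compare {W1, W2, W3}: link cost 225 + fixed 86 = 311.
Compare {W1, W2}: link cost 274 + fixed 63 = 337.
Compare {W3}: link cost 339 + fixed 23 = 362.
All other subsets cost ≥ 311. Minimum total cost: 283.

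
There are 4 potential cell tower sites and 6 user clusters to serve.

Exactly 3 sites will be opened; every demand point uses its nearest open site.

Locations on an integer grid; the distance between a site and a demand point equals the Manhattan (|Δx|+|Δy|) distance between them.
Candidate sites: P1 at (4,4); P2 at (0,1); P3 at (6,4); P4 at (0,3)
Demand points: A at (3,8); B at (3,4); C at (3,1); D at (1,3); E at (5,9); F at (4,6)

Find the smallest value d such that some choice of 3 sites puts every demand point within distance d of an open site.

Open {P1, P2, P3}.
  Farthest demand point is E at distance 6 (to P1); all others are ≤ 6.
With {P1, P2, P4} the worst case is 6.
With {P1, P3, P4} the worst case is 6.
No size-3 selection achieves below 6.

6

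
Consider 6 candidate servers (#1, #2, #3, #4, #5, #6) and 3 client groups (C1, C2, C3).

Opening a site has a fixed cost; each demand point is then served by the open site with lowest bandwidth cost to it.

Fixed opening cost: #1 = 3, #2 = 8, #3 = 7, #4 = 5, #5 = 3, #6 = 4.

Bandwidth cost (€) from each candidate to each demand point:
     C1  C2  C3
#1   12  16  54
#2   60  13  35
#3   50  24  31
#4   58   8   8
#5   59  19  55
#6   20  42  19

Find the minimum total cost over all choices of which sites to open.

36

Open {#1, #4}: assign each demand point to its cheapest open site.
  C1→#1 12, C2→#4 8, C3→#4 8
  bandwidth cost 28, fixed 8 → total 36.
Compare {#1, #4, #5}: bandwidth cost 28 + fixed 11 = 39.
Compare {#1, #4, #6}: bandwidth cost 28 + fixed 12 = 40.
Compare {#1, #3, #4}: bandwidth cost 28 + fixed 15 = 43.
All other subsets cost ≥ 39. Minimum total cost: 36.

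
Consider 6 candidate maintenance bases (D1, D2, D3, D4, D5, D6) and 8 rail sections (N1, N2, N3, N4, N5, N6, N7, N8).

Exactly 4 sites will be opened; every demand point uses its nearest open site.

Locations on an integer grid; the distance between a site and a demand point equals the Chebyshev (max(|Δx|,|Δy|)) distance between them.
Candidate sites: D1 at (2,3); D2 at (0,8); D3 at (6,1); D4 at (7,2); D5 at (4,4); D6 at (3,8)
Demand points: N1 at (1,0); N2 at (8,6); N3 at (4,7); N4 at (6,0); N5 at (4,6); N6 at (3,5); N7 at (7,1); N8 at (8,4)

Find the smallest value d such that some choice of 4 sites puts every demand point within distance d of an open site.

4

Open {D1, D2, D3, D4}.
  Farthest demand point is N2 at distance 4 (to D4); all others are ≤ 4.
With {D1, D2, D3, D5} the worst case is 4.
With {D1, D2, D4, D5} the worst case is 4.
No size-4 selection achieves below 4.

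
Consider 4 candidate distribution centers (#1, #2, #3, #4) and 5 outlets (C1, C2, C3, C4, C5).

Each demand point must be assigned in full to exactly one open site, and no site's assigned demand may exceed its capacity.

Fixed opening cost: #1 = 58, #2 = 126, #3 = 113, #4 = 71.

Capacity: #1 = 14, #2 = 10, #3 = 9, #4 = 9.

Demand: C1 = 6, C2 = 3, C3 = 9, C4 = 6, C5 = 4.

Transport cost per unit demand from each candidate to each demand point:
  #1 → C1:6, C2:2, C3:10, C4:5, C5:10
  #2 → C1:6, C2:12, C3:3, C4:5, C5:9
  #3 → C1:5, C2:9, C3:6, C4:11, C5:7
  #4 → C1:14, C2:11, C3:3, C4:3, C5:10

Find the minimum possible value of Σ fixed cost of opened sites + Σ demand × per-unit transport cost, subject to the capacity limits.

Open {#1, #3, #4}; cheapest assignment that respects the capacities:
  #1 (cap 14, load 13): C2, C4, C5 — cost 3×2 + 6×5 + 4×10 = 76
  #3 (cap 9, load 6): C1 — cost 6×5 = 30
  #4 (cap 9, load 9): C3 — cost 9×3 = 27
  Shipping 133, fixed 242 → total 375.
  Any other capacity-feasible assignment to {#1, #3, #4} ships for at least 133.
Compare {#1, #2, #4}: its best feasible assignment gives total 382.
Compare {#1, #2, #3}: its best feasible assignment gives total 430.
Every other set of open sites that can feasibly serve all demand totals ≥ 382 even under its best assignment. Minimum: 375.

375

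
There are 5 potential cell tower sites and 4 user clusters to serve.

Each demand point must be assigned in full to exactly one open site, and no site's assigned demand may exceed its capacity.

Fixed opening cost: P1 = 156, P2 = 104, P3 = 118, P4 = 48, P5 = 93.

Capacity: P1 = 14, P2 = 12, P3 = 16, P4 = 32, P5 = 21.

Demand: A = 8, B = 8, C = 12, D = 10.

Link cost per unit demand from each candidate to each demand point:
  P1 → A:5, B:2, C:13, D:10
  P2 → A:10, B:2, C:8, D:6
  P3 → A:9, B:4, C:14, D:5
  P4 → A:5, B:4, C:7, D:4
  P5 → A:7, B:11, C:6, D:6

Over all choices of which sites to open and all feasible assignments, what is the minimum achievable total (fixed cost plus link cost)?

Open {P4, P5}; cheapest assignment that respects the capacities:
  P4 (cap 32, load 26): A, B, D — cost 8×5 + 8×4 + 10×4 = 112
  P5 (cap 21, load 12): C — cost 12×6 = 72
  Shipping 184, fixed 141 → total 325.
  Any other capacity-feasible assignment to {P4, P5} ships for at least 184.
Compare {P2, P4}: its best feasible assignment gives total 332.
Compare {P3, P4}: its best feasible assignment gives total 362.
Every other set of open sites that can feasibly serve all demand totals ≥ 332 even under its best assignment. Minimum: 325.

325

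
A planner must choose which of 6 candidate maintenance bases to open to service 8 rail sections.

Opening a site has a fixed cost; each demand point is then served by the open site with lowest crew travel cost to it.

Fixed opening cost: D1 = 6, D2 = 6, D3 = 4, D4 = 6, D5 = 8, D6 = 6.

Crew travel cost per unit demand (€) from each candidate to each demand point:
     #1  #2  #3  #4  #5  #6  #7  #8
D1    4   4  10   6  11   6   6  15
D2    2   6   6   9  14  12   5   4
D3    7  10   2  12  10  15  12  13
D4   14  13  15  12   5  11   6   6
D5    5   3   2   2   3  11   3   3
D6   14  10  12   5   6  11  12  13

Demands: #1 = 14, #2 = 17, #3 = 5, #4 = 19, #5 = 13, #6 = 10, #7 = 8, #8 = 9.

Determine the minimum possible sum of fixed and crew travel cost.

Open {D1, D2, D5}: assign each demand point to its cheapest open site.
  #1→D2 14×2=28, #2→D5 17×3=51, #3→D5 5×2=10, #4→D5 19×2=38, #5→D5 13×3=39, #6→D1 10×6=60, #7→D5 8×3=24, #8→D5 9×3=27
  crew travel cost 277, fixed 20 → total 297.
Compare {D1, D2, D3, D5}: crew travel cost 277 + fixed 24 = 301.
Compare {D1, D2, D4, D5}: crew travel cost 277 + fixed 26 = 303.
Compare {D1, D2, D5, D6}: crew travel cost 277 + fixed 26 = 303.
All other subsets cost ≥ 301. Minimum total cost: 297.

297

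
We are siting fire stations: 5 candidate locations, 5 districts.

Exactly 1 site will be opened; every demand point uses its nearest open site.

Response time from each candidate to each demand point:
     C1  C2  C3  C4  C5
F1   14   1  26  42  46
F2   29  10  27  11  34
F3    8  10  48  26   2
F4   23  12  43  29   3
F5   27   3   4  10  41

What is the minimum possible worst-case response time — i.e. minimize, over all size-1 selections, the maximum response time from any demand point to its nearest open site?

Open {F2}.
  Farthest demand point is C5 at response time 34 (to F2); all others are ≤ 34.
With {F5} the worst case is 41.
With {F4} the worst case is 43.
No size-1 selection achieves below 34.

34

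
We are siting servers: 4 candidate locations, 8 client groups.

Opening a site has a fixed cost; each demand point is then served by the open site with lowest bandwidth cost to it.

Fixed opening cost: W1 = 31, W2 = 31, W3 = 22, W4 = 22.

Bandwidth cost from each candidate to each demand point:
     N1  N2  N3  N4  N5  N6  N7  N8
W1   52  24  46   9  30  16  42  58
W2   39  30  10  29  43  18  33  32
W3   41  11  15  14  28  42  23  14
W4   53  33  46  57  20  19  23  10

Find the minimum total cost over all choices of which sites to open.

197

Open {W3, W4}: assign each demand point to its cheapest open site.
  N1→W3 41, N2→W3 11, N3→W3 15, N4→W3 14, N5→W4 20, N6→W4 19, N7→W3 23, N8→W4 10
  bandwidth cost 153, fixed 44 → total 197.
Compare {W3}: bandwidth cost 188 + fixed 22 = 210.
Compare {W1, W3}: bandwidth cost 157 + fixed 53 = 210.
Compare {W2, W3}: bandwidth cost 157 + fixed 53 = 210.
All other subsets cost ≥ 210. Minimum total cost: 197.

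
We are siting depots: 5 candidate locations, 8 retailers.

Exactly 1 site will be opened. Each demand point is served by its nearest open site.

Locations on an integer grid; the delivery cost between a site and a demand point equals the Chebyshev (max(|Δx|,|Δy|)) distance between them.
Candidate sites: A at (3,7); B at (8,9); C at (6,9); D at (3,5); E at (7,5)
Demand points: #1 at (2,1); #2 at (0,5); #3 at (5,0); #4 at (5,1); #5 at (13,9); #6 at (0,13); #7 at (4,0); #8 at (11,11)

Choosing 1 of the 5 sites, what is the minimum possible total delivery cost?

46

Open {E}.
  #1→E 5, #2→E 7, #3→E 5, #4→E 4, #5→E 6, #6→E 8, #7→E 5, #8→E 6  ⇒ total 46.
Compare {D}: total 47.
Compare {A}: total 53.
No size-1 selection does better; minimum is 46.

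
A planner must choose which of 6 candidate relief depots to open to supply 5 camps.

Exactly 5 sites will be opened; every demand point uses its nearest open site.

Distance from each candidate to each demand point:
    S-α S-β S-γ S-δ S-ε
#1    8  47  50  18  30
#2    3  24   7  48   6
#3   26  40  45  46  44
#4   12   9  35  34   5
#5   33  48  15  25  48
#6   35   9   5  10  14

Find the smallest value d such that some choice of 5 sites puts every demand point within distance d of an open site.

10

Open {#1, #2, #3, #4, #6}.
  Farthest demand point is S-δ at distance 10 (to #6); all others are ≤ 10.
With {#1, #2, #3, #5, #6} the worst case is 10.
With {#1, #2, #4, #5, #6} the worst case is 10.
No size-5 selection achieves below 10.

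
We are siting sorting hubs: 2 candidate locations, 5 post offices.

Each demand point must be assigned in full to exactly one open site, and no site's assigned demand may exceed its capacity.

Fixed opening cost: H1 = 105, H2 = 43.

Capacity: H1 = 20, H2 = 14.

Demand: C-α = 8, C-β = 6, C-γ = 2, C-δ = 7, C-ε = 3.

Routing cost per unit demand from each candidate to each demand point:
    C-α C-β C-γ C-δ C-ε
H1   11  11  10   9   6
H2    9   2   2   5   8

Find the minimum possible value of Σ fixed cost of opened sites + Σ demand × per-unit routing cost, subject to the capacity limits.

321

Open {H1, H2}; cheapest assignment that respects the capacities:
  H1 (cap 20, load 13): C-α, C-γ, C-ε — cost 8×11 + 2×10 + 3×6 = 126
  H2 (cap 14, load 13): C-β, C-δ — cost 6×2 + 7×5 = 47
  Shipping 173, fixed 148 → total 321.
  Any other capacity-feasible assignment to {H1, H2} ships for at least 173.
Total demand is 26 and no other set of sites has combined capacity ≥ 26, so {H1, H2} is the only feasible choice of open sites. Minimum: 321.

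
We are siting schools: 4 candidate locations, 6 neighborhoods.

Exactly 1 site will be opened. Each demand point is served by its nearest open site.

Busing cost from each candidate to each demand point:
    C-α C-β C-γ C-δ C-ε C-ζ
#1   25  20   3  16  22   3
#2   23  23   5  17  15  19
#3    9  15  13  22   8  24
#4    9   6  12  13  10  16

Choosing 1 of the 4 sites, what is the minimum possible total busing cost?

66

Open {#4}.
  C-α→#4 9, C-β→#4 6, C-γ→#4 12, C-δ→#4 13, C-ε→#4 10, C-ζ→#4 16  ⇒ total 66.
Compare {#1}: total 89.
Compare {#3}: total 91.
No size-1 selection does better; minimum is 66.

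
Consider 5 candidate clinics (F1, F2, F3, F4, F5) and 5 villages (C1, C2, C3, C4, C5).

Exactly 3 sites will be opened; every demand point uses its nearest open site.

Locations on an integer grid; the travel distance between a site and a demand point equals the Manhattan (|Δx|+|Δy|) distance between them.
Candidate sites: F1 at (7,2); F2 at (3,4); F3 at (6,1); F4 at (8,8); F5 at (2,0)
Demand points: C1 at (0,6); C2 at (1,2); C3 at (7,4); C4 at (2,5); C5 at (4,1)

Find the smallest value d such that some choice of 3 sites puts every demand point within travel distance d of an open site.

Open {F1, F2, F3}.
  Farthest demand point is C1 at travel distance 5 (to F2); all others are ≤ 5.
With {F1, F2, F4} the worst case is 5.
With {F1, F2, F5} the worst case is 5.
No size-3 selection achieves below 5.

5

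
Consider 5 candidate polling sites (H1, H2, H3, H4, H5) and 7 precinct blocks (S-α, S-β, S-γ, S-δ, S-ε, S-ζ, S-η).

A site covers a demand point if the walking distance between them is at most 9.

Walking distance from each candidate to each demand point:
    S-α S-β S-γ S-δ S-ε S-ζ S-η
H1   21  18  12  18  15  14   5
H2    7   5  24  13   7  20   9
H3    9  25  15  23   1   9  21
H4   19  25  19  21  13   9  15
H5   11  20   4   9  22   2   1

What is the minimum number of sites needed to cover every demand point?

2

Coverage sets (demand points within 9 of each site):
  H1: {S-η}
  H2: {S-α, S-β, S-ε, S-η}
  H3: {S-α, S-ε, S-ζ}
  H4: {S-ζ}
  H5: {S-γ, S-δ, S-ζ, S-η}
No single site covers all 7 demand points.
But {H2, H5} covers everything, so the minimum is 2.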